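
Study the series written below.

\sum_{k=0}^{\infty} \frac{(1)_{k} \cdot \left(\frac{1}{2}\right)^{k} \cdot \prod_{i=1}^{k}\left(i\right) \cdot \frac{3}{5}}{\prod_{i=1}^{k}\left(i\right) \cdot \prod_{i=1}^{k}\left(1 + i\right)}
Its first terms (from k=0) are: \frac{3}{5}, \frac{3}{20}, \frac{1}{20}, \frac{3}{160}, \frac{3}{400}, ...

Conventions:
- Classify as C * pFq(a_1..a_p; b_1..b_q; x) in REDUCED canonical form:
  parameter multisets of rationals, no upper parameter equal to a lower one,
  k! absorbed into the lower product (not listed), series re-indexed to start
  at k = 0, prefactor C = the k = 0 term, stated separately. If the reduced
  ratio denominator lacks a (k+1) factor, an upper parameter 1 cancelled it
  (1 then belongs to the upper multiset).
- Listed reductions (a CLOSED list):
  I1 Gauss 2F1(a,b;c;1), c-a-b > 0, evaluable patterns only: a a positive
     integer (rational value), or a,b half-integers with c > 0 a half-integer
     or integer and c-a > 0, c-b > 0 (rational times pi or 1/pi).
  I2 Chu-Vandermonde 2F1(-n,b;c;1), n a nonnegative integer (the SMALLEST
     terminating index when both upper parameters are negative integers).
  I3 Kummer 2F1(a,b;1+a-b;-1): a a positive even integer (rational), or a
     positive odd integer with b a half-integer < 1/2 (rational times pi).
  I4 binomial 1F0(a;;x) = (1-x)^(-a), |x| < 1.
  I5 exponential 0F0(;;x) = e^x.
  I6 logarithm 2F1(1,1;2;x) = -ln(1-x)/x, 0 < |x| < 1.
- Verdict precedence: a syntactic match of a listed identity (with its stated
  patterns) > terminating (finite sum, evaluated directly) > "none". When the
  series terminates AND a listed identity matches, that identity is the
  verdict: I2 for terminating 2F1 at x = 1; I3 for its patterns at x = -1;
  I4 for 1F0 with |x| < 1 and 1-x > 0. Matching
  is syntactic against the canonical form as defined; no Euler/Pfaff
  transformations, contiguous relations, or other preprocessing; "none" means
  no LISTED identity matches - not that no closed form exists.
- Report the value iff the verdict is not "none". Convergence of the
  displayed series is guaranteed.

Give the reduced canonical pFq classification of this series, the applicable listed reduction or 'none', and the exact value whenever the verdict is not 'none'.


Canonical form: C = \frac{3}{5} times 2F1 with upper {1, 1}, lower {2}, x = \frac{1}{2}. Verdict at x = \frac{1}{2}: the logarithmic series (I6) matches (the logarithm: parameters (1,1;2), x = \frac{1}{2}). Hence: \left(-\frac{6}{5}\right) \cdot \ln\left(\frac{1}{2}\right).

The tell: from the first term \frac{3}{5}: the lower running product (C = 3/5, x = 1/2) is a rising factorial.
Term ratio: r(k) = \frac{1}{2} * (k+1) (k+1) / [(k+2) (k+1)] - rational; roots negated = parameters, x = \frac{1}{2}, C = \frac{3}{5}.


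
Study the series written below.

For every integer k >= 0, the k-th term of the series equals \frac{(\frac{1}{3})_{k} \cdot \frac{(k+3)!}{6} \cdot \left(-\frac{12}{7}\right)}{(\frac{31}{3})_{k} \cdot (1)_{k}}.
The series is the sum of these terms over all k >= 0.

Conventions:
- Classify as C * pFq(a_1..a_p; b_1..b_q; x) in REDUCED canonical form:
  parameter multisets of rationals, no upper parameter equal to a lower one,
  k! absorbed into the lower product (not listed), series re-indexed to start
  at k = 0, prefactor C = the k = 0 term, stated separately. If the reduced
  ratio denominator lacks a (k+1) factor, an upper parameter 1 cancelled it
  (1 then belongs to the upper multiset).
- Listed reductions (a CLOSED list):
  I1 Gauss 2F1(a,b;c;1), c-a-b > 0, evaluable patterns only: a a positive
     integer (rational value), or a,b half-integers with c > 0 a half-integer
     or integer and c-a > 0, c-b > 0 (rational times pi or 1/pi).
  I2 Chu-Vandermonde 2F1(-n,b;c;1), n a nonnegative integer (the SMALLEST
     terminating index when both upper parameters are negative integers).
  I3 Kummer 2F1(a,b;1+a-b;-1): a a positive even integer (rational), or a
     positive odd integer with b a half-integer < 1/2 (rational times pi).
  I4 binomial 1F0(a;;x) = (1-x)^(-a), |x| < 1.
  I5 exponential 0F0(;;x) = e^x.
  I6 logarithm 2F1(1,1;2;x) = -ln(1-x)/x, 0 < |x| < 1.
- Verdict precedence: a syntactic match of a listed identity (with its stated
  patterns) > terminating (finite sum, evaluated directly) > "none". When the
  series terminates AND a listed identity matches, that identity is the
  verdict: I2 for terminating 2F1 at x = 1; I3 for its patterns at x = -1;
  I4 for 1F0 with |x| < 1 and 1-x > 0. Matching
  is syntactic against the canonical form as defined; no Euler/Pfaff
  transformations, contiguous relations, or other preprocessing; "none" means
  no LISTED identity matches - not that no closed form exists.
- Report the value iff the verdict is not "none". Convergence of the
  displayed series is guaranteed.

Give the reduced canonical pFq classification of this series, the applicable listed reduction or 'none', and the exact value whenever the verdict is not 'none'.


The series (x = 1) is 2F1: upper {\frac{1}{3}, 4}, lower {\frac{31}{3}}, prefactor -\frac{12}{7}. Verdict (x = 1): the Gauss summation I1 applies (x = 1: the Gamma ratio telescopes since c-a-b = 6 > 0 and a = 4 in Z>0). Exact value: -\frac{10450}{5103}.

The tell: with t_0 = -\frac{12}{7}, the factorial ratio (C = -12/7, x = 1) (k+a-1)!/(a-1)! is a rising factorial (a)_k.
Term ratio: r(k) = 1 * (k+\frac{1}{3}) (k+4) / [(k+\frac{31}{3}) (k+1)] - rational; roots negated = parameters, x = 1, C = -\frac{12}{7}.


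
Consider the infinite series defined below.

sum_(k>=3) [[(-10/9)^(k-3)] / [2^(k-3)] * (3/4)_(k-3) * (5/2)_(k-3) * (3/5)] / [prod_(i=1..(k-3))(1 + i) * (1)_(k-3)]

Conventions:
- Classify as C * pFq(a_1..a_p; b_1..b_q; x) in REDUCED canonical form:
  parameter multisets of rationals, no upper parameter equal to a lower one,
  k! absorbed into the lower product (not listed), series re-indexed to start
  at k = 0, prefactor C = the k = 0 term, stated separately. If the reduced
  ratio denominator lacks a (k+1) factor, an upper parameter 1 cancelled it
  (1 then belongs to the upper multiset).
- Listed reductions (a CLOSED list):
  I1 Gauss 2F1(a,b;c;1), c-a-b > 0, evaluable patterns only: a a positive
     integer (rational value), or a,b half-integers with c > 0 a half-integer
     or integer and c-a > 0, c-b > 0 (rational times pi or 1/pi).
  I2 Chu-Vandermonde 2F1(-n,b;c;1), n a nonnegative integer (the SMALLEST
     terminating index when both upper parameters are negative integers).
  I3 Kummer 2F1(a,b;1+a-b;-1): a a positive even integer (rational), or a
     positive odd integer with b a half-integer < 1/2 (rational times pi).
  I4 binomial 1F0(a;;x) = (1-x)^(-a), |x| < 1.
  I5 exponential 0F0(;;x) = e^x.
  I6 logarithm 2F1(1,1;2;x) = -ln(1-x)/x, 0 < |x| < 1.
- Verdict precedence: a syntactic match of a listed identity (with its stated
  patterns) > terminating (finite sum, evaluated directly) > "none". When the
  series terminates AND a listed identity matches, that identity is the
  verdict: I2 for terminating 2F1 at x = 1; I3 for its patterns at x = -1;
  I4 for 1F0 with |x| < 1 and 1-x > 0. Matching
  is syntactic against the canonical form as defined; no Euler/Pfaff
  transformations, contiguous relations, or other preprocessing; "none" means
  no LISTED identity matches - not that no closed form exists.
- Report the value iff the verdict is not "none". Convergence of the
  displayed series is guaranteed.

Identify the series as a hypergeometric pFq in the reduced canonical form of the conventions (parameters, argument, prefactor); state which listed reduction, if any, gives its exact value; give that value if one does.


Key step: x = (-5/9) and (1)_k (C = 3/5) is k! itself.
Consecutive-term ratio: r(k) = (-5/9) * (k+3/4) (k+5/2) / [(k+2) (k+1)] - rational in k, leading ratio (-5/9); with t_0 = 3/5, classification follows.

Prefactor 3/5, argument -5/9: 2F1 with upper {3/4, 5/2} over lower {2}. Verdict: none. No listed pattern accepts 2F1(3/4, 5/2; 2; -5/9).


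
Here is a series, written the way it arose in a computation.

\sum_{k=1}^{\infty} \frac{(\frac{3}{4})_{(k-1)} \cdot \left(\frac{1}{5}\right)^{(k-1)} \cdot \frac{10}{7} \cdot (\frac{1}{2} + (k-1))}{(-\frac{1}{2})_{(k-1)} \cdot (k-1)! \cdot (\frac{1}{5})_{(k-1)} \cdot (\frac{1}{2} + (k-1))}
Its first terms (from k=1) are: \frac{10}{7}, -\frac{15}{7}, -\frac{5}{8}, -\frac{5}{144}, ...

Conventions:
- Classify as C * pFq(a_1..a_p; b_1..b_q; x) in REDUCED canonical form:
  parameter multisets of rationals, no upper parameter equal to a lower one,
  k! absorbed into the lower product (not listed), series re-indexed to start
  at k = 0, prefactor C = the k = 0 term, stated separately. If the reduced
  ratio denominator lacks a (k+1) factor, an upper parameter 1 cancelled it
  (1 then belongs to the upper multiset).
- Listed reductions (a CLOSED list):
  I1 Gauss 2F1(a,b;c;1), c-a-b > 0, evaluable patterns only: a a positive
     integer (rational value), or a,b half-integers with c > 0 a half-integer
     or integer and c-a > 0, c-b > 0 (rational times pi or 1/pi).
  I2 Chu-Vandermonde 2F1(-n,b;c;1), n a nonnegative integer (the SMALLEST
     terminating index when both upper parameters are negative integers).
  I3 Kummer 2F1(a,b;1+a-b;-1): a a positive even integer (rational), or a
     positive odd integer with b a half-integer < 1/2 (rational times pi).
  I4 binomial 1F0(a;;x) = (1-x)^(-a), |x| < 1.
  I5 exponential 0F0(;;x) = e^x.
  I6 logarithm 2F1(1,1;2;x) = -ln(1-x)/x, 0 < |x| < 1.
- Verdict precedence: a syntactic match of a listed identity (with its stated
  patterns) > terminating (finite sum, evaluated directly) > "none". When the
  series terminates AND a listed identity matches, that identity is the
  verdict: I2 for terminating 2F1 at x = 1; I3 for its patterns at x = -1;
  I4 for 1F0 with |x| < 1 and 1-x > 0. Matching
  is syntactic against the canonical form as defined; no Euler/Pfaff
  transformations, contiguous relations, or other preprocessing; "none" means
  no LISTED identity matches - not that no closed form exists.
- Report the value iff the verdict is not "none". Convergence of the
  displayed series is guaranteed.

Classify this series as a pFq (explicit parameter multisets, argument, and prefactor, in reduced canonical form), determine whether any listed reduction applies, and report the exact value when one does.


This is \frac{10}{7} * 1F2(\frac{3}{4}; -\frac{1}{2}, \frac{1}{5}; \frac{1}{5}) in reduced canonical form. Verdict: none. No listed pattern accepts 1F2(\frac{3}{4}; -\frac{1}{2}, \frac{1}{5}; \frac{1}{5}).

Key step: t_0 being \frac{10}{7}, the factor k + 1/2 cancels (top and bottom), leaving C = 10/7, x = 1/5.
Step ratio: r(k) = \frac{1}{5} * (k+\frac{3}{4}) / [(k-\frac{1}{2}) (k+\frac{1}{5}) (k+1)] - rational in k. x = \frac{1}{5}; t_0 = \frac{10}{7}; negate the roots.


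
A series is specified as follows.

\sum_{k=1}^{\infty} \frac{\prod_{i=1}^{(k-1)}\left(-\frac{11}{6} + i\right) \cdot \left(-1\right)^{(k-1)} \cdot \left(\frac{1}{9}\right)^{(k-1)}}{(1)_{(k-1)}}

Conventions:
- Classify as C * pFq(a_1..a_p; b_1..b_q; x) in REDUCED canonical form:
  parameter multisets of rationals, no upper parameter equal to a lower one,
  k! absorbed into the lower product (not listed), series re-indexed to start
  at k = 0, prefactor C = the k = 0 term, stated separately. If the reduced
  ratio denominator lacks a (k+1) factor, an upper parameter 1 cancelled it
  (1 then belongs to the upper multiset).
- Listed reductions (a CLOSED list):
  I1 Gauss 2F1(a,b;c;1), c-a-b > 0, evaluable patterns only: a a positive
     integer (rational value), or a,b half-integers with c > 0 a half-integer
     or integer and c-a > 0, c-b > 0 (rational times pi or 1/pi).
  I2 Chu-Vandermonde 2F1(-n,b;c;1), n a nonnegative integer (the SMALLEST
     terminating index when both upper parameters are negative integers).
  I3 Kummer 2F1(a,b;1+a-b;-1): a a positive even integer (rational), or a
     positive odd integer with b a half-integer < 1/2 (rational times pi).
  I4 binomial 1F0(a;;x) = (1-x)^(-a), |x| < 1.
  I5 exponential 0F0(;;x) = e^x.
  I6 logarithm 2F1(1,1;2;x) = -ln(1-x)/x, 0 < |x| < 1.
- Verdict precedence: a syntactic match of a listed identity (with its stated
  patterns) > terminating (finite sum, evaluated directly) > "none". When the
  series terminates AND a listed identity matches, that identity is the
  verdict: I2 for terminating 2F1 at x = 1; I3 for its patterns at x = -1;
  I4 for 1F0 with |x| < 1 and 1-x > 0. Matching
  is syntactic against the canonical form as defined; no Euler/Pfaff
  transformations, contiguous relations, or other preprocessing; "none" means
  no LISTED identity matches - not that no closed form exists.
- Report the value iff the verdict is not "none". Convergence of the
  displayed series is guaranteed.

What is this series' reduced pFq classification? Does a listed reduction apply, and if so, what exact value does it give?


The tell: from the first term 1: the running product (C = 1, x = -1/9) telescopes to a rising factorial.
Adjacent-term ratio: r(k) = -\frac{1}{9} * (k-\frac{5}{6}) / [(k+1)] ; factor over Q: parameters, x = -\frac{1}{9}, and C = 1.

With C = 1: the canonical form is 1F0(-\frac{5}{6}; -; -\frac{1}{9}). Verdict (x = -\frac{1}{9}): the binomial series (I4) applies (the 1F0 binomial series: exponent 5/6, x = -\frac{1}{9}). Hence: \left(\frac{10}{9}\right)^{\frac{5}{6}}.


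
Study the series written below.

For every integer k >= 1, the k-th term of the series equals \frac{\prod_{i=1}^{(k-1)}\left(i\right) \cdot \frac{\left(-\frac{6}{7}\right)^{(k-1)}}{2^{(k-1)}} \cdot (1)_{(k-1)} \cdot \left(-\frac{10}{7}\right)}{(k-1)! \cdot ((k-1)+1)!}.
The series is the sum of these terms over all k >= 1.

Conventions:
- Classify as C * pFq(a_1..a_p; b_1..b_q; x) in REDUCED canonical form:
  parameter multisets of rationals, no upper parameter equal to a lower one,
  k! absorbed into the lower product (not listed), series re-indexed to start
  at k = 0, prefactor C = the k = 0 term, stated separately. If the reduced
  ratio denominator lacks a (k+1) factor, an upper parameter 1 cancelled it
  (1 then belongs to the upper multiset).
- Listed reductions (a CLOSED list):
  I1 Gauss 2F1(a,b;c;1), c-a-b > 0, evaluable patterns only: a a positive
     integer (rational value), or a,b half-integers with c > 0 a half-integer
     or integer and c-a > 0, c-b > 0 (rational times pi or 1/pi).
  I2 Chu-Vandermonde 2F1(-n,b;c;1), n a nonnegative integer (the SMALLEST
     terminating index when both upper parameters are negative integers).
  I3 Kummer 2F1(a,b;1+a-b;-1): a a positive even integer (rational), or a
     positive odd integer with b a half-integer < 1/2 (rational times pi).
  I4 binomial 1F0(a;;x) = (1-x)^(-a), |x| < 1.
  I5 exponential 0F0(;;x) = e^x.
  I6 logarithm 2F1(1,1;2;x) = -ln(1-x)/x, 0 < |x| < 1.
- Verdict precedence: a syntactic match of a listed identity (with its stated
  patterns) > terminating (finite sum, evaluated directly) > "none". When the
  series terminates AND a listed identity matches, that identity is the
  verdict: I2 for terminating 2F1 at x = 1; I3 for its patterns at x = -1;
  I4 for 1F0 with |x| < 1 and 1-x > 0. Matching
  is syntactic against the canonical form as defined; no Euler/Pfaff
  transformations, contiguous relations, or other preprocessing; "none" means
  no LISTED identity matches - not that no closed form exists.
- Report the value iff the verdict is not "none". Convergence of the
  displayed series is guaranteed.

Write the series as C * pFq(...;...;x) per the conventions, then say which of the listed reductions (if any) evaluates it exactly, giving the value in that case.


Classification (C = -\frac{10}{7}): 2F1 with upper {1, 1}, lower {2}, argument x = -\frac{3}{7}. Verdict (x = -\frac{3}{7}): the logarithmic series (I6) applies (the logarithm: parameters (1,1;2), x = -\frac{3}{7}). Exact value: \left(-\frac{10}{3}\right) \cdot \ln\left(\frac{10}{7}\right).

Structural cue: x = -\frac{3}{7} and the two k-th powers (C = -10/7) combine into one argument.
Step ratio: r(k) = -\frac{3}{7} * (k+1) (k+1) / [(k+2) (k+1)] - rational in k. x = -\frac{3}{7}; t_0 = -\frac{10}{7}; negate the roots.


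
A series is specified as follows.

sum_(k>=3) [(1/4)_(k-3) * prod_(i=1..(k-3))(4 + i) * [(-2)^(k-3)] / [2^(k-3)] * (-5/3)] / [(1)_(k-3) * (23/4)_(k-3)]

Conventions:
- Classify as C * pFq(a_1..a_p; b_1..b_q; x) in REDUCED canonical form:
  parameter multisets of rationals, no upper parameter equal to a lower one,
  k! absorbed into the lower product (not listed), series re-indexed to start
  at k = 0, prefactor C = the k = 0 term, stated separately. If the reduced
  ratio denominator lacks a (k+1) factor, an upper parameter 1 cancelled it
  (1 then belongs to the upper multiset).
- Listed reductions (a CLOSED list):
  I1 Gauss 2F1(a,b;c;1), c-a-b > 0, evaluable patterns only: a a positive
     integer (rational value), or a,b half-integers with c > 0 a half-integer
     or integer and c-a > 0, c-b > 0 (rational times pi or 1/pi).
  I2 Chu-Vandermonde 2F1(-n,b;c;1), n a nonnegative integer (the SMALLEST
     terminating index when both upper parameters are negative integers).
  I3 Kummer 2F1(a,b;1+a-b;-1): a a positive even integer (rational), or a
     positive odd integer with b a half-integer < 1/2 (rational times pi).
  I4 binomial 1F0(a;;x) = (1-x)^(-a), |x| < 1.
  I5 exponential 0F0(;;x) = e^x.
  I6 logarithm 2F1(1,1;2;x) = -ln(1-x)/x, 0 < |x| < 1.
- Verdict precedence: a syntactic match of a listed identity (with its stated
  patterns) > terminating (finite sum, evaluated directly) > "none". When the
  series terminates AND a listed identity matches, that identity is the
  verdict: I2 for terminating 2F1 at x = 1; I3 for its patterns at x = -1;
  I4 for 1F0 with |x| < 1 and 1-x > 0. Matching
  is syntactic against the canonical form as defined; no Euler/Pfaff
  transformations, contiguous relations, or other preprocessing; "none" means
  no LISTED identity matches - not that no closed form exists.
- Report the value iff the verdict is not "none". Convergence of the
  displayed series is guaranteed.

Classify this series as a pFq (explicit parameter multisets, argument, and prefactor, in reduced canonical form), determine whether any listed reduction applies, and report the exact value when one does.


Classification (C = -5/3): 2F1 with upper {1/4, 5}, lower {23/4}, argument x = -1. Verdict: none - at argument -1 the multisets {1/4, 5} ; {23/4} match no listed identity.

Key observation: from the first term -5/3: (1)_k (C = -5/3, x = -1) is k! itself.
Term ratio: r(k) = (-1) * (k+1/4) (k+5) / [(k+23/4) (k+1)] - rational in k, leading ratio (-1); with t_0 = -5/3, classification follows.


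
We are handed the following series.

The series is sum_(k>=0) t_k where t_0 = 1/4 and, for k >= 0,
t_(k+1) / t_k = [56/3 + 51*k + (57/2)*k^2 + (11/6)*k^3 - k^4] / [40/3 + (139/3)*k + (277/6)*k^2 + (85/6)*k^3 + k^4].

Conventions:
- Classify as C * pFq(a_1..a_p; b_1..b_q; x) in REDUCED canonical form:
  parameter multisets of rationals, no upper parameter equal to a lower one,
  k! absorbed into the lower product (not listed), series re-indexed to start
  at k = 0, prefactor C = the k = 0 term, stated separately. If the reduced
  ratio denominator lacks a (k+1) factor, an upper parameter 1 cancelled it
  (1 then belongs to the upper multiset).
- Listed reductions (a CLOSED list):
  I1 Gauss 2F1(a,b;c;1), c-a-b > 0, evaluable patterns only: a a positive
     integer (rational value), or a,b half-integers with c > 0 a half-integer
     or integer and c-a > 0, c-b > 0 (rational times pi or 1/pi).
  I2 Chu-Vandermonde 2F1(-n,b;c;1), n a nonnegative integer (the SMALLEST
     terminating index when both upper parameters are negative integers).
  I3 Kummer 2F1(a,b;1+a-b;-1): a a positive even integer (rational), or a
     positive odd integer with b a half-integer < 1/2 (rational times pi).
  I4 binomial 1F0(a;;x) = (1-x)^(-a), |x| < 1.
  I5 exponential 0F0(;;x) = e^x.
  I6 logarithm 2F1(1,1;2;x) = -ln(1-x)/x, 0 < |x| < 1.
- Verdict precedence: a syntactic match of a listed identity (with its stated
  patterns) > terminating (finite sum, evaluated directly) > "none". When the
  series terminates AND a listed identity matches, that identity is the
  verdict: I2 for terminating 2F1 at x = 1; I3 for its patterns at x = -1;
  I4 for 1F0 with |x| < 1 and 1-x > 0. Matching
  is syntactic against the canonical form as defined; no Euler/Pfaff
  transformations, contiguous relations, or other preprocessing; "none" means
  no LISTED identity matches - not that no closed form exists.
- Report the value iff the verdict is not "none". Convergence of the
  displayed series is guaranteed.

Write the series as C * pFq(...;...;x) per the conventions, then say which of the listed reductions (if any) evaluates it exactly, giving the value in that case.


x = -1 here; the reduced form reads 2F1, upper {-7, 2}, lower {10}, C = 1/4. Verdict: the Kummer evaluation I3 fires (x = -1; c = 10 equals 1+a-b for upper {-7, 2}: listed pattern). Value: 9/8.

The tell: from the first term 1/4: factor the ratio over Q (prefactor 1/4): negated roots = parameters.
Ratio: r(k) = (-1) * (k-7) (k+2) / [(k+10) (k+1)] - rational; roots negated = parameters, x = (-1), C = 1/4.


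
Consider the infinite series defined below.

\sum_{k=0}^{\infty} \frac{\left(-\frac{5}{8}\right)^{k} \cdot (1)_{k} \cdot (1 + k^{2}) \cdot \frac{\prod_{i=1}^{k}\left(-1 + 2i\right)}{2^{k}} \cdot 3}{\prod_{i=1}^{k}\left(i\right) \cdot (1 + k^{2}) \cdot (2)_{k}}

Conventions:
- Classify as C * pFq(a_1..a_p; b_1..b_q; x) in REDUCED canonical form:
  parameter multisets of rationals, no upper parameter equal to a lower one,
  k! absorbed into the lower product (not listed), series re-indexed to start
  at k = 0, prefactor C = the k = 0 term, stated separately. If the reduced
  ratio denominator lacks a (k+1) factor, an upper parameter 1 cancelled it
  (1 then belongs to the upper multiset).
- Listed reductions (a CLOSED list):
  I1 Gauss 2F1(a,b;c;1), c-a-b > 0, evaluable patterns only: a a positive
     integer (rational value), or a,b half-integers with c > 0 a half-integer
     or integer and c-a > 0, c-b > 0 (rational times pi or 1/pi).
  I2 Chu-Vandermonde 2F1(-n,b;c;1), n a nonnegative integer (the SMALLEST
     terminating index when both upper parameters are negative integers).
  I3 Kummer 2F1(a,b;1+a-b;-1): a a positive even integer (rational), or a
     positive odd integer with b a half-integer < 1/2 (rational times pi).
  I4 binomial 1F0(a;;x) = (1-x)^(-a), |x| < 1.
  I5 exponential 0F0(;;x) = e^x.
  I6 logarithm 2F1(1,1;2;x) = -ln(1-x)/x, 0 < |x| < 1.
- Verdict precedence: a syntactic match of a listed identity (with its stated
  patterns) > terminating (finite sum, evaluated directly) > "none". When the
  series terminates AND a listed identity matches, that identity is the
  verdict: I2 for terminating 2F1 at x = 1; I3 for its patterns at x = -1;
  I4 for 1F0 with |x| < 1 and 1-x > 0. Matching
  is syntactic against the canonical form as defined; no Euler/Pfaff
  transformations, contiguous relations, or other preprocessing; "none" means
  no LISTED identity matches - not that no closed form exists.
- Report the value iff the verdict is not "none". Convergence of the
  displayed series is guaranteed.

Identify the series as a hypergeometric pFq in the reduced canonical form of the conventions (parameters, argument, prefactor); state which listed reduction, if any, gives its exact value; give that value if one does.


Prefactor 3, argument -\frac{5}{8}: 2F1 with upper {\frac{1}{2}, 1} over lower {2}. Verdict: no listed reduction: x = -\frac{5}{8} and upper {\frac{1}{2}, 1} fail every I1-I6 pattern.

Key step: with t_0 = 3, striking the common factor k^2 + 1 reduces the term (C = 3, x = -5/8).
Step ratio: r(k) = -\frac{5}{8} * (k+\frac{1}{2}) (k+1) / [(k+2) (k+1)] - poly over poly, x = -\frac{5}{8} from leading terms; C = 3 at k = 0.


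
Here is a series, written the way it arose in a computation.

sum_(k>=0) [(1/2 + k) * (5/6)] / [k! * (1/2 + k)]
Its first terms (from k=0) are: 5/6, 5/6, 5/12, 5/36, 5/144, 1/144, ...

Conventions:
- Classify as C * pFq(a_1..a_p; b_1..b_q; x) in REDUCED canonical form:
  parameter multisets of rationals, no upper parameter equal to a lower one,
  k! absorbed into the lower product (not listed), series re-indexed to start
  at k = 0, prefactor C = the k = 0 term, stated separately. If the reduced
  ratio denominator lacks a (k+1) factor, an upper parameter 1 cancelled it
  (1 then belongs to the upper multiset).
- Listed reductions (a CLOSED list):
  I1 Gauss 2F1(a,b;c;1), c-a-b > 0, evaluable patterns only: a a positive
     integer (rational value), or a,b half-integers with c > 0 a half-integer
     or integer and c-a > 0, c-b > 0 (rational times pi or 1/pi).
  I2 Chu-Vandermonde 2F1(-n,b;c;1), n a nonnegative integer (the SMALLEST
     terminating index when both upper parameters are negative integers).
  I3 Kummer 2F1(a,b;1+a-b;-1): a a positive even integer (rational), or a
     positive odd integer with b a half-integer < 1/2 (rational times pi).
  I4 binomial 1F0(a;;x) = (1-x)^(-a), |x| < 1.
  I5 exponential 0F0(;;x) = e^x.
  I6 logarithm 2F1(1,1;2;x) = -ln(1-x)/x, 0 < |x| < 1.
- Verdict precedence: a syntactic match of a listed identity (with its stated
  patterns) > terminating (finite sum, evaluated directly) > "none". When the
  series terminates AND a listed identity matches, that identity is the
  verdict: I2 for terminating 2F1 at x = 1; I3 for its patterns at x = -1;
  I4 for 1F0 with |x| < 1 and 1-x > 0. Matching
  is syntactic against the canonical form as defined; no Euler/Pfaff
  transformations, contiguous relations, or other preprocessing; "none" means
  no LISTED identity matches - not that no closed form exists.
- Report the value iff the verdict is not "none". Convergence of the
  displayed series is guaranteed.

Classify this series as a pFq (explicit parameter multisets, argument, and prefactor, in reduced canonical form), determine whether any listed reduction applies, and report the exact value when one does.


This is 5/6 * 0F0(-; -; 1) in reduced canonical form. Verdict: exponential (I5) fires (the 0F0 exponential series at x = 1). Hence: (5/6) * e^(1).

First insight: t_0 being 5/6, k + 1/2 divides numerator and denominator alike; prefactor 5/6 after cancelling.
Adjacent-term ratio: r(k) = 1 * 1 / [(k+1)] - rational in k. x = 1; t_0 = 5/6; negate the roots.


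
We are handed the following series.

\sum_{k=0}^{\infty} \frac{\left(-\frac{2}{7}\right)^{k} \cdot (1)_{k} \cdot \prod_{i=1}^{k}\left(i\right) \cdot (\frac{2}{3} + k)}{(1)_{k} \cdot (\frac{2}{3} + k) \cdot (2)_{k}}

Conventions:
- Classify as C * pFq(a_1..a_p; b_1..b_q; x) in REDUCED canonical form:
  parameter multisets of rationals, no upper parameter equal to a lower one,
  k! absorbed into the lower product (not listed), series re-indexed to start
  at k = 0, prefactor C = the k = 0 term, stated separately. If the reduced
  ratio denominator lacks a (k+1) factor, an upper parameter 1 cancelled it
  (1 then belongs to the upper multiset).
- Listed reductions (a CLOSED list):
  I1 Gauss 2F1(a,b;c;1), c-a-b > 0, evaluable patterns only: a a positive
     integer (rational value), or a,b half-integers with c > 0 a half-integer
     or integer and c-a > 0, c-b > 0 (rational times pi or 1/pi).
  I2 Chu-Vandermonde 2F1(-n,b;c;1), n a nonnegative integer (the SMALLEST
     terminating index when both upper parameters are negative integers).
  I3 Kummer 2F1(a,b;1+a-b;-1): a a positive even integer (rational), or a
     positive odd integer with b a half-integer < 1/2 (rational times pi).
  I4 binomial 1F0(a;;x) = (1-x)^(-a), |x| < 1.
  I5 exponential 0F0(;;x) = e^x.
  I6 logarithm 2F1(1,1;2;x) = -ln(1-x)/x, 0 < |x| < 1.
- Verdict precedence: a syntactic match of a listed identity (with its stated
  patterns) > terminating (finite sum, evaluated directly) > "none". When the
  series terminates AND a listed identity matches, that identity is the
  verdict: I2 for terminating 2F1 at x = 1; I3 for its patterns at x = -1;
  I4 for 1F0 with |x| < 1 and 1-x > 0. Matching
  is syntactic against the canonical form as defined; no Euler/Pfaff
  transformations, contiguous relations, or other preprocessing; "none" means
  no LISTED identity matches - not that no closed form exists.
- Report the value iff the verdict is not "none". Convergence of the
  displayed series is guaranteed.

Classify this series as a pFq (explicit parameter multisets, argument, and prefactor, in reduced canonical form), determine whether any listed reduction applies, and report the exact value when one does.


x = -\frac{2}{7} here; the reduced form reads 2F1, upper {1, 1}, lower {2}, C = 1. Verdict: the logarithmic series (I6) fires (the logarithm: parameters (1,1;2), x = -\frac{2}{7}). Hence: \frac{7}{2} \cdot \ln\left(\frac{9}{7}\right).

The tell: from the first term 1: (1)_k (C = 1) is k! itself.
Consecutive-term ratio: r(k) = -\frac{2}{7} * (k+1) (k+1) / [(k+2) (k+1)] - rational in k, leading ratio -\frac{2}{7}; with t_0 = 1, classification follows.


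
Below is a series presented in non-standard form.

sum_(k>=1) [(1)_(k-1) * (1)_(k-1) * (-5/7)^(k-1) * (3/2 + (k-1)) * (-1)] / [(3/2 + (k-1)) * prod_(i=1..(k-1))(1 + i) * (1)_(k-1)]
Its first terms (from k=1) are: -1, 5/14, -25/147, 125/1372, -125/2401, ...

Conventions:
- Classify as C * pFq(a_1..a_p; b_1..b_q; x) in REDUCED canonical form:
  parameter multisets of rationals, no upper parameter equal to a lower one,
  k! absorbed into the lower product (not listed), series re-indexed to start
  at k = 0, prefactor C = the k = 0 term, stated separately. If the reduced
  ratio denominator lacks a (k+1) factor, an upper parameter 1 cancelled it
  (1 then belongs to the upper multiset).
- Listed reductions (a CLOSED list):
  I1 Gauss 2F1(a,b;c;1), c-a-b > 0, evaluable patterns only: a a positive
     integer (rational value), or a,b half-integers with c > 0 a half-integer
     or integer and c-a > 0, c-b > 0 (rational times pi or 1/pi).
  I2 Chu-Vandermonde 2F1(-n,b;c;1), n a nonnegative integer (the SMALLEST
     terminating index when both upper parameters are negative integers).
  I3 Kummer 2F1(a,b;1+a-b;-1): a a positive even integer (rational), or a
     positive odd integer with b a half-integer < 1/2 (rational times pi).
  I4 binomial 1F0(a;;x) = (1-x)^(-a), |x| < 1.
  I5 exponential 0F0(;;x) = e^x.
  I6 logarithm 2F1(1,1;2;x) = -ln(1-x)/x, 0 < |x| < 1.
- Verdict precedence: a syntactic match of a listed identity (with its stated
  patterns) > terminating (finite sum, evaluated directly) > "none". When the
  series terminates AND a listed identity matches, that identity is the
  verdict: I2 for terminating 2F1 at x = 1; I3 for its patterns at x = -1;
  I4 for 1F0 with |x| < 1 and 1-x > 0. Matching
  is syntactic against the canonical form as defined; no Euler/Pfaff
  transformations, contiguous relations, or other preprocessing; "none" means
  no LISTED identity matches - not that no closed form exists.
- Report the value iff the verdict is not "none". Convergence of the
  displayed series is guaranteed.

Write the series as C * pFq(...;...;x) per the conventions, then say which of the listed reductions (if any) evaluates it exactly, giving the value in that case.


Key step: with t_0 = -1, (1)_k (prefactor -1) is k! itself.
Step ratio: r(k) = (-5/7) * (k+1) (k+1) / [(k+2) (k+1)] ; factor over Q: parameters, x = (-5/7), and C = -1.

Classification (C = -1): 2F1 with upper {1, 1}, lower {2}, argument x = -5/7. Verdict: the I6 logarithm reduction matches (the logarithm: parameters (1,1;2), x = -5/7). Hence: (-7/5) * ln(12/7).


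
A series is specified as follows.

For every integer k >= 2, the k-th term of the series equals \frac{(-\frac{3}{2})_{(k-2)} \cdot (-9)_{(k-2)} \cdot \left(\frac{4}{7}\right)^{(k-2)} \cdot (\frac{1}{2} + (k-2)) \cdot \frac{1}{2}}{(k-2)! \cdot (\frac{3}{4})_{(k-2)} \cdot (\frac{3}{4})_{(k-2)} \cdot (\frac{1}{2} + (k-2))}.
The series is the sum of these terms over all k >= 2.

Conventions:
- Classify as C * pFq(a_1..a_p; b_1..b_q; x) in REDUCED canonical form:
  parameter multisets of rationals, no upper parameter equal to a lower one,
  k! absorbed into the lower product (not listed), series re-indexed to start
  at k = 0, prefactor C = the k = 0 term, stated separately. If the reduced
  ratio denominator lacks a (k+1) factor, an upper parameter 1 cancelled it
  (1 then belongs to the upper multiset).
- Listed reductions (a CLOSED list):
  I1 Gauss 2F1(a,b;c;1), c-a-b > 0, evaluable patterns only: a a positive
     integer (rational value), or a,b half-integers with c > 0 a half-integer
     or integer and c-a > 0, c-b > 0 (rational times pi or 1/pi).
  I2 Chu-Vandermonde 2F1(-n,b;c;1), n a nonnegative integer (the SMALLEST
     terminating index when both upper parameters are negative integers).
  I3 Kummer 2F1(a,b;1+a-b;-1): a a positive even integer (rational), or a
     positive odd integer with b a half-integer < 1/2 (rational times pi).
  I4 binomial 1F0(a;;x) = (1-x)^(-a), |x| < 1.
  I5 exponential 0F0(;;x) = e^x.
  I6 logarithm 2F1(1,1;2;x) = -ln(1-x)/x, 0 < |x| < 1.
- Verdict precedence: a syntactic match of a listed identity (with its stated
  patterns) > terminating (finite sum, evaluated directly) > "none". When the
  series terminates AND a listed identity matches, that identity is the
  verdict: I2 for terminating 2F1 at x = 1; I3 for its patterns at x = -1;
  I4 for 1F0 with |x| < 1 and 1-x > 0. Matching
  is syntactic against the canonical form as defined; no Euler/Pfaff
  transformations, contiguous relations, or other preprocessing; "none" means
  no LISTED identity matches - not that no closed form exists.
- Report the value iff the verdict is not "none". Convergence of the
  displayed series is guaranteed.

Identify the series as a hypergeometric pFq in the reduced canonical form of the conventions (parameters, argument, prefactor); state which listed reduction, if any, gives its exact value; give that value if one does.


With C = \frac{1}{2}: the canonical form is 2F2(-9, -\frac{3}{2}; \frac{3}{4}, \frac{3}{4}; \frac{4}{7}). Verdict: terminating (-9 upstairs). 10 nonzero terms in all; added directly. Value: \frac{543912294458599412296806629}{56016458617387397926970250}.

Key observation: from the first term \frac{1}{2}: the factor k + 1/2 cancels (top and bottom), leaving C = 1/2.
Term ratio: r(k) = \frac{4}{7} * (k-9) (k-\frac{3}{2}) / [(k+\frac{3}{4}) (k+\frac{3}{4}) (k+1)] - rational in k, leading ratio \frac{4}{7}; with t_0 = \frac{1}{2}, classification follows.


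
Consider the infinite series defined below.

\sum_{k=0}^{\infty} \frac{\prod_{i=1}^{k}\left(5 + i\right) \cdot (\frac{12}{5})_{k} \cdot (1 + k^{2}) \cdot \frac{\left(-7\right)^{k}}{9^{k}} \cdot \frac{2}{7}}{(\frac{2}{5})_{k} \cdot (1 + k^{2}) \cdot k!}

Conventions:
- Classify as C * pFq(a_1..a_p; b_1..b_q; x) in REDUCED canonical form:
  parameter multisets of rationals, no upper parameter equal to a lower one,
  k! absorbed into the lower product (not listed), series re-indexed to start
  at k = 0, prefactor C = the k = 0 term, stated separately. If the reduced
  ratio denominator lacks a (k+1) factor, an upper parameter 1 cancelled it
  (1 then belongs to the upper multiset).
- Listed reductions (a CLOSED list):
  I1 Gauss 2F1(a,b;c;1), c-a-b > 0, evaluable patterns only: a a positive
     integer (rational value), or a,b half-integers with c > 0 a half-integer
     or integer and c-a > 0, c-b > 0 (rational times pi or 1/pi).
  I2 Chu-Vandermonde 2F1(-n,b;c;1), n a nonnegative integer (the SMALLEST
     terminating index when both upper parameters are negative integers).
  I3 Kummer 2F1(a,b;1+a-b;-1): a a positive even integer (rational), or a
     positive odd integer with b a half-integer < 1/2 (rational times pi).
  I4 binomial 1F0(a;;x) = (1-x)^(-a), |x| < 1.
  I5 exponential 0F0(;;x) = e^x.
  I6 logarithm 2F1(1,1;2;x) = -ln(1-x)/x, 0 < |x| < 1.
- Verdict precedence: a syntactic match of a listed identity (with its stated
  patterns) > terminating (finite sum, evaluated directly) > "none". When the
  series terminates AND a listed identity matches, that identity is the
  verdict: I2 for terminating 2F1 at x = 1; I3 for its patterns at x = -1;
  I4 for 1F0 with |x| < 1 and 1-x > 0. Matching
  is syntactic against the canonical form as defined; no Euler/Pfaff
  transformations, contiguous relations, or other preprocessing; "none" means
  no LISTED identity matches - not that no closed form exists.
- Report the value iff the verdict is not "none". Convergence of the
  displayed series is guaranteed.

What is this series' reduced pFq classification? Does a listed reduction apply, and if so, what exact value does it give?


Canonical form: C = \frac{2}{7} times 2F1 with upper {\frac{12}{5}, 6}, lower {\frac{2}{5}}, x = -\frac{7}{9}. Verdict: none (x = -\frac{7}{9}): each listed identity misses the multisets {\frac{12}{5}, 6} ; {\frac{2}{5}}.

Structural cue: t_0 = \frac{2}{7} here, and the two geometric factors (C = 2/7, x = -7/9) combine into one argument.
Adjacent-term ratio: r(k) = -\frac{7}{9} * (k+\frac{12}{5}) (k+6) / [(k+\frac{2}{5}) (k+1)] - rational in k. x = -\frac{7}{9}; t_0 = \frac{2}{7}; negate the roots.


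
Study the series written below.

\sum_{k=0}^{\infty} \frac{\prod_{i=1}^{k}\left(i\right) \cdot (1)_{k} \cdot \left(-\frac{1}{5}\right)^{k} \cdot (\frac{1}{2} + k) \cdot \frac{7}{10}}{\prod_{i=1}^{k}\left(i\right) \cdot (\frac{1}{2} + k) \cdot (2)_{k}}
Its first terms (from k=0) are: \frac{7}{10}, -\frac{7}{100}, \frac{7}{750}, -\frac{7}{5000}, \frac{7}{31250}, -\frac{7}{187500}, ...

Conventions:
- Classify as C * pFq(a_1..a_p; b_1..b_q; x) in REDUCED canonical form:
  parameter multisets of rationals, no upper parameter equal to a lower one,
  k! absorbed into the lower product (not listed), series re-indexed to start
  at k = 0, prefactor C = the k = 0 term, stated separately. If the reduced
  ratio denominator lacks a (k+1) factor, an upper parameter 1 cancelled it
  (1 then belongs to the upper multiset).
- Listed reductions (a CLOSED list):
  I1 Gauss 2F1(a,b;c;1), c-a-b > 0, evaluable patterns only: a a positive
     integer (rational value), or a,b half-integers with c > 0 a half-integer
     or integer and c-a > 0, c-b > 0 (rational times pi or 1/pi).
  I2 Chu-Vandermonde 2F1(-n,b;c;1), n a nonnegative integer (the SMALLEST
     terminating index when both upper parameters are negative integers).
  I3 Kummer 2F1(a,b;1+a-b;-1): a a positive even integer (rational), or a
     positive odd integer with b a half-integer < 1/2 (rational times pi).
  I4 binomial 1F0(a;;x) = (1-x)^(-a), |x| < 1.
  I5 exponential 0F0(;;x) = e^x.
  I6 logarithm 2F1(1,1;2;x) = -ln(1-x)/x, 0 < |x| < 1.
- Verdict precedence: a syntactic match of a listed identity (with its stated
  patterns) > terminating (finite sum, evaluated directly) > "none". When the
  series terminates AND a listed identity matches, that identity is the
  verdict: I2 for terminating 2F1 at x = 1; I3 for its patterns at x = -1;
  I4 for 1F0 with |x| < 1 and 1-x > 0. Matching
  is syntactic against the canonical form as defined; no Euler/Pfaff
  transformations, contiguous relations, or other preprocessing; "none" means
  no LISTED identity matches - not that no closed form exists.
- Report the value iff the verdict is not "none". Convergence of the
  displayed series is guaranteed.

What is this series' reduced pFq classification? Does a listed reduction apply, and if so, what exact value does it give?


x = -\frac{1}{5} here; the reduced form reads 2F1, upper {1, 1}, lower {2}, C = \frac{7}{10}. Verdict (x = -\frac{1}{5}): the I6 logarithm reduction applies (the logarithm: parameters (1,1;2), x = -\frac{1}{5}). Its exact value is \frac{7}{2} \cdot \ln\left(\frac{6}{5}\right).

First insight: with t_0 = \frac{7}{10}, the factor k + 1/2 cancels (top and bottom), leaving prefactor 7/10.
Consecutive-term ratio: r(k) = -\frac{1}{5} * (k+1) (k+1) / [(k+2) (k+1)] ; factor over Q: parameters, x = -\frac{1}{5}, and C = \frac{7}{10}.


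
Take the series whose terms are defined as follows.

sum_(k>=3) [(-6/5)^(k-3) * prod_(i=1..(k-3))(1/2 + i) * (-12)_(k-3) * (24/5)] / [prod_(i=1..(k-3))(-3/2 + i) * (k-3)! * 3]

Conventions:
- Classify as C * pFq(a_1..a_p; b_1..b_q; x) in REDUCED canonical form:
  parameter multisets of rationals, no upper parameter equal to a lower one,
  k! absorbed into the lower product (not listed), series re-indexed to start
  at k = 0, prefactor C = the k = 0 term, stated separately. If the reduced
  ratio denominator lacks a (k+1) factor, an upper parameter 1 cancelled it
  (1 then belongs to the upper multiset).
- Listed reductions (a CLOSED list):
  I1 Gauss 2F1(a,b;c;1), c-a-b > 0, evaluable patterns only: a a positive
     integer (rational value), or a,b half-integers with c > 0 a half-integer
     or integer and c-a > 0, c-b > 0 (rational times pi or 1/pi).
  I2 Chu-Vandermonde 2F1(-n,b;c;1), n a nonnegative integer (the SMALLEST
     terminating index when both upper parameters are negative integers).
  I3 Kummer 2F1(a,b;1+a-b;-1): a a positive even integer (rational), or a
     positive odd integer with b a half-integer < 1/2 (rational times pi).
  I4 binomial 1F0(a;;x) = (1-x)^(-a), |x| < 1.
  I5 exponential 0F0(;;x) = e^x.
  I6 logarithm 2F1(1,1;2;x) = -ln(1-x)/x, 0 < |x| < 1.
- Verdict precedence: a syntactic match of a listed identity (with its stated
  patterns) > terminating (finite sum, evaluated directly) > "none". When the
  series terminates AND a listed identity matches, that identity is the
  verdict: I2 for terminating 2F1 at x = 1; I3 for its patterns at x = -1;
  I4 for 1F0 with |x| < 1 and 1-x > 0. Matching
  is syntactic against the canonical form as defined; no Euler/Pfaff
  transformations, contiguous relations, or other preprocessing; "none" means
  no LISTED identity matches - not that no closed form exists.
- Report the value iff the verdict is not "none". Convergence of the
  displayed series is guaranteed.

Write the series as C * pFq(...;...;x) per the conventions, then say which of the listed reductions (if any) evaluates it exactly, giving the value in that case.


The tell: x = (-6/5) and the constant factors (prefactor 8/5) combine into one prefactor.
Step ratio: r(k) = (-6/5) * (k-12) (k+3/2) / [(k-1/2) (k+1)] - rational; roots negated = parameters, x = (-6/5), C = 8/5.

Canonical form: C = 8/5 times 2F1 with upper {-12, 3/2}, lower {-1/2}, x = -6/5. Verdict: terminating at k = 12: the factor (-12)_k kills every later term; summing the 13 survivors is exact. Its exact value is -915279839320088/244140625.
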